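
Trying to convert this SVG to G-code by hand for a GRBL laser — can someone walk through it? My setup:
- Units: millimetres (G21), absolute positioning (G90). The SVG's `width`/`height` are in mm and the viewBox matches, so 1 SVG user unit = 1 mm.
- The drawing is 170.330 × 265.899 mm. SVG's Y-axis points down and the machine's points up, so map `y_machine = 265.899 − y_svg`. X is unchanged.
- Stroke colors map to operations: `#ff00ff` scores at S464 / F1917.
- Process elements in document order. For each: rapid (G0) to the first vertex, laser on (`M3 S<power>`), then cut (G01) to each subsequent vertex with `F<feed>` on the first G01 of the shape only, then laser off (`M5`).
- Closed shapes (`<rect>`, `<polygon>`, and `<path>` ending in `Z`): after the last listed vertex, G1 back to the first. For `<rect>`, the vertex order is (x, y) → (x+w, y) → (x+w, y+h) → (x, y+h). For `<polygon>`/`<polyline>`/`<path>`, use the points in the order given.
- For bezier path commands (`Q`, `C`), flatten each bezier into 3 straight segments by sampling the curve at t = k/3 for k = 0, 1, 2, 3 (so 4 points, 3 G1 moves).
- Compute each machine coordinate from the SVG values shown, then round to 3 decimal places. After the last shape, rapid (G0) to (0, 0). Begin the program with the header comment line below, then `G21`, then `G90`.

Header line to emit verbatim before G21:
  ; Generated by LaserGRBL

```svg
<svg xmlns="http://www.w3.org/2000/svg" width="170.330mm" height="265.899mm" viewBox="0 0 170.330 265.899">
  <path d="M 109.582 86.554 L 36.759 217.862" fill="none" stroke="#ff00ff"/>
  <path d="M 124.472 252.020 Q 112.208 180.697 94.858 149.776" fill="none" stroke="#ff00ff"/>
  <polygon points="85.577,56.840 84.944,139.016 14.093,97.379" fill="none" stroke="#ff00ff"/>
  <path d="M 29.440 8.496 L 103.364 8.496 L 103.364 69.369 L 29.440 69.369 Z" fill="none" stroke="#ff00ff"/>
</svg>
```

; Generated by LaserGRBL
G21
G90
G0 X109.582 Y179.345
M3 S464
G01 X36.759 Y48.037 F1917
M5
G0 X124.472 Y13.879
M3 S464
G01 X115.731 Y56.939 F1917
G01 X105.860 Y91.020
G01 X94.858 Y116.123
M5
G0 X85.577 Y209.059
M3 S464
G01 X84.944 Y126.883 F1917
G01 X14.093 Y168.520
G01 X85.577 Y209.059
M5
G0 X29.440 Y257.403
M3 S464
G01 X103.364 Y257.403 F1917
G01 X103.364 Y196.530
G01 X29.440 Y196.530
G01 X29.440 Y257.403
M5
G0 X0.000 Y0.000

viewBox `0 0 170.330 265.899` with mm width/height → 1 unit = 1 mm. Flip: y_m = 265.899 − y_svg.

**Shape 1** — `<path>` line segment, stroke `#ff00ff` → score (S464, F1917). Machine vertices: (109.582,179.345) → (36.759,48.037). Open path.

**Shape 2** — `<path>` quadratic bezier, stroke `#ff00ff` → score (S464, F1917). Control points (SVG): P0=(124.472,252.020), P1=(112.208,180.697), P2=(94.858,149.776); sampled at t=k/3. Machine vertices: (124.472,13.879) → (115.731,56.939) → (105.860,91.020) → (94.858,116.123). Open path.

**Shape 3** — `<polygon>` regular polygon, stroke `#ff00ff` → score (S464, F1917). Machine vertices: (85.577,209.059) → (84.944,126.883) → (14.093,168.520) → (85.577,209.059). Closed: final G1 returns to the first vertex.

**Shape 4** — `<path>` rectangle, stroke `#ff00ff` → score (S464, F1917). Machine vertices: (29.440,257.403) → (103.364,257.403) → (103.364,196.530) → (29.440,196.530) → (29.440,257.403). Closed: final G1 returns to the first vertex.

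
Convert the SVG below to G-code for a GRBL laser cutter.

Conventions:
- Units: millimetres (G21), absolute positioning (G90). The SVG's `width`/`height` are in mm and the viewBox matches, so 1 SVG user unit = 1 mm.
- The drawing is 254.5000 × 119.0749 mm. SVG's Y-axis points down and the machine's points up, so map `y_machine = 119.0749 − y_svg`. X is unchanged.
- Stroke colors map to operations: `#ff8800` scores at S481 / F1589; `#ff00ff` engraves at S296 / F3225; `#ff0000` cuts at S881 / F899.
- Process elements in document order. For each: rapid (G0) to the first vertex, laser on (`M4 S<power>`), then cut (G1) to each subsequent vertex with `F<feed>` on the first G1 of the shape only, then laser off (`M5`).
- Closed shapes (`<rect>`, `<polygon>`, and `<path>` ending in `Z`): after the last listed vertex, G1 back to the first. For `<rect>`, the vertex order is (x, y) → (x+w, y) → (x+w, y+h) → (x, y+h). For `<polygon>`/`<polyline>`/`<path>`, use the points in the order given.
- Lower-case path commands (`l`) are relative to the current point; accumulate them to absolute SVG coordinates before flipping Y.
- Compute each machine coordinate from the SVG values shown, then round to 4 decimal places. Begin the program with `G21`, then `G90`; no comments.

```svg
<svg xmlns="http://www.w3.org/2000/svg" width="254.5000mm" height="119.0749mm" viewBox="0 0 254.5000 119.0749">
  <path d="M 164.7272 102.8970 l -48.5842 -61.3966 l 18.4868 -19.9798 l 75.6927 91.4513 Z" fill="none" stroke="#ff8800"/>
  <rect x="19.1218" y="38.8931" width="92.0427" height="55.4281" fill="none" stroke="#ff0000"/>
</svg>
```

viewBox `0 0 254.5000 119.0749` with mm width/height → 1 unit = 1 mm. Flip: y_m = 119.0749 − y_svg.

**Shape 1** — `<path>` closed polygon, stroke `#ff8800` → score (S481, F1589). Machine vertices: (164.7272,16.1779) → (116.1430,77.5745) → (134.6298,97.5543) → (210.3225,6.1030) → (164.7272,16.1779). Closed: final G1 returns to the first vertex.

**Shape 2** — `<rect>` rectangle, stroke `#ff0000` → cut (S881, F899). Machine vertices: (19.1218,80.1818) → (111.1645,80.1818) → (111.1645,24.7537) → (19.1218,24.7537) → (19.1218,80.1818). Closed: final G1 returns to the first vertex.

G21
G90
G0 X164.7272 Y16.1779
M4 S481
G1 X116.1430 Y77.5745 F1589
G1 X134.6298 Y97.5543
G1 X210.3225 Y6.1030
G1 X164.7272 Y16.1779
M5
G0 X19.1218 Y80.1818
M4 S881
G1 X111.1645 Y80.1818 F899
G1 X111.1645 Y24.7537
G1 X19.1218 Y24.7537
G1 X19.1218 Y80.1818
M5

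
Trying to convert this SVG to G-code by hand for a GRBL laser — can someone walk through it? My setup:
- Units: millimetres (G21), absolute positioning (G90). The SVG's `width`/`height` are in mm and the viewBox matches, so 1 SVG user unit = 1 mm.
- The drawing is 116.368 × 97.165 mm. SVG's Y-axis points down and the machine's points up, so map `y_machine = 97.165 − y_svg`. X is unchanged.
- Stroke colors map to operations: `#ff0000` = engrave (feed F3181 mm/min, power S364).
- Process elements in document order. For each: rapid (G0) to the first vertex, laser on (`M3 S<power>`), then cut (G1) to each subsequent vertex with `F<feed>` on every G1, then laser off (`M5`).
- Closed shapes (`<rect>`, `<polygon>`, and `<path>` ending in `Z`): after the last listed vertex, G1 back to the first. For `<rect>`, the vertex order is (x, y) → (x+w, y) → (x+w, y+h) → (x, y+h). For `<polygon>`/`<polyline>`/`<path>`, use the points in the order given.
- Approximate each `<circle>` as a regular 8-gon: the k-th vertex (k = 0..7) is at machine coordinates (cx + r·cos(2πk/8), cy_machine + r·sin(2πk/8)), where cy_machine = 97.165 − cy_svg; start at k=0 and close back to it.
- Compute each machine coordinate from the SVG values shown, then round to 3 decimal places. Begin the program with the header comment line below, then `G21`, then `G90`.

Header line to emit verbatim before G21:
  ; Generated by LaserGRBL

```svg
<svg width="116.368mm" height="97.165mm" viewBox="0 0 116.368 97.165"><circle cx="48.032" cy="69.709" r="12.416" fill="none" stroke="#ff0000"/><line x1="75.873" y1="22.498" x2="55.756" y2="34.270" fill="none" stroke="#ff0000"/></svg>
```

; Generated by LaserGRBL
G21
G90
G0 X60.448 Y27.456
M3 S364
G1 X56.811 Y36.235 F3181
G1 X48.032 Y39.872 F3181
G1 X39.253 Y36.235 F3181
G1 X35.616 Y27.456 F3181
G1 X39.253 Y18.677 F3181
G1 X48.032 Y15.040 F3181
G1 X56.811 Y18.677 F3181
G1 X60.448 Y27.456 F3181
M5
G0 X75.873 Y74.667
M3 S364
G1 X55.756 Y62.895 F3181
M5

viewBox `0 0 116.368 97.165` with mm width/height → 1 unit = 1 mm. Flip: y_m = 97.165 − y_svg.

**Shape 1** — `<circle>` circle, stroke `#ff0000` → engrave (S364, F3181). Machine vertices: (60.448,27.456) → (56.811,36.235) → (48.032,39.872) → (39.253,36.235) → (35.616,27.456) → (39.253,18.677) → (48.032,15.040) → (56.811,18.677) → (60.448,27.456). Closed: final G1 returns to the first vertex.

**Shape 2** — `<line>` line segment, stroke `#ff0000` → engrave (S364, F3181). Machine vertices: (75.873,74.667) → (55.756,62.895). Open path.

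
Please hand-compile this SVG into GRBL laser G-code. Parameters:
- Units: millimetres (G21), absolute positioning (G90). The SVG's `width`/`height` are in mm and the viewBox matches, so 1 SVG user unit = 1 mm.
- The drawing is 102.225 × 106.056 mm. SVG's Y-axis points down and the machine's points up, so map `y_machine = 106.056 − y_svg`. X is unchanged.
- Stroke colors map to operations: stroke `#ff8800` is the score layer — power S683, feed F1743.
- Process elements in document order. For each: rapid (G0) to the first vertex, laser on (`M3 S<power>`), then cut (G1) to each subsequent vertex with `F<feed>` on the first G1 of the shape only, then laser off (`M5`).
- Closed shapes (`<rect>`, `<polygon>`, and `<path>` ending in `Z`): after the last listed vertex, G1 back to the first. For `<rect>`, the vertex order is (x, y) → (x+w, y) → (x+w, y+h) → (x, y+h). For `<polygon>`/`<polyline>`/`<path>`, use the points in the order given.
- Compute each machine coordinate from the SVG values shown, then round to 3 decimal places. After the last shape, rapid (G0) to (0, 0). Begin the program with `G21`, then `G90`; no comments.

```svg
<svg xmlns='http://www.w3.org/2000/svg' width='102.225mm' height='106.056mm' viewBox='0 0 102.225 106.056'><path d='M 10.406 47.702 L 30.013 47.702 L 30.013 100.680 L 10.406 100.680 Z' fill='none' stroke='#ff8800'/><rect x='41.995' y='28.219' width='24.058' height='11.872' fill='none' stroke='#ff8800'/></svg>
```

G21
G90
G0 X10.406 Y58.354
M3 S683
G1 X30.013 Y58.354 F1743
G1 X30.013 Y5.376
G1 X10.406 Y5.376
G1 X10.406 Y58.354
M5
G0 X41.995 Y77.837
M3 S683
G1 X66.053 Y77.837 F1743
G1 X66.053 Y65.965
G1 X41.995 Y65.965
G1 X41.995 Y77.837
M5
G0 X0.000 Y0.000

Since the viewBox matches the mm dimensions, user units are millimetres directly. The only transform is the Y-flip y_m = 106.056 − y_svg.

Shape 1 is a rectangle drawn with `<path>`. Its stroke #ff8800 means score at S683, F1743. After flipping Y the toolpath is (10.406,58.354) → (30.013,58.354) → (30.013,5.376) → (10.406,5.376) → (10.406,58.354), returning to the start.

Shape 2 is a rectangle drawn with `<rect>`. Its stroke #ff8800 means score at S683, F1743. After flipping Y the toolpath is (41.995,77.837) → (66.053,77.837) → (66.053,65.965) → (41.995,65.965) → (41.995,77.837), returning to the start.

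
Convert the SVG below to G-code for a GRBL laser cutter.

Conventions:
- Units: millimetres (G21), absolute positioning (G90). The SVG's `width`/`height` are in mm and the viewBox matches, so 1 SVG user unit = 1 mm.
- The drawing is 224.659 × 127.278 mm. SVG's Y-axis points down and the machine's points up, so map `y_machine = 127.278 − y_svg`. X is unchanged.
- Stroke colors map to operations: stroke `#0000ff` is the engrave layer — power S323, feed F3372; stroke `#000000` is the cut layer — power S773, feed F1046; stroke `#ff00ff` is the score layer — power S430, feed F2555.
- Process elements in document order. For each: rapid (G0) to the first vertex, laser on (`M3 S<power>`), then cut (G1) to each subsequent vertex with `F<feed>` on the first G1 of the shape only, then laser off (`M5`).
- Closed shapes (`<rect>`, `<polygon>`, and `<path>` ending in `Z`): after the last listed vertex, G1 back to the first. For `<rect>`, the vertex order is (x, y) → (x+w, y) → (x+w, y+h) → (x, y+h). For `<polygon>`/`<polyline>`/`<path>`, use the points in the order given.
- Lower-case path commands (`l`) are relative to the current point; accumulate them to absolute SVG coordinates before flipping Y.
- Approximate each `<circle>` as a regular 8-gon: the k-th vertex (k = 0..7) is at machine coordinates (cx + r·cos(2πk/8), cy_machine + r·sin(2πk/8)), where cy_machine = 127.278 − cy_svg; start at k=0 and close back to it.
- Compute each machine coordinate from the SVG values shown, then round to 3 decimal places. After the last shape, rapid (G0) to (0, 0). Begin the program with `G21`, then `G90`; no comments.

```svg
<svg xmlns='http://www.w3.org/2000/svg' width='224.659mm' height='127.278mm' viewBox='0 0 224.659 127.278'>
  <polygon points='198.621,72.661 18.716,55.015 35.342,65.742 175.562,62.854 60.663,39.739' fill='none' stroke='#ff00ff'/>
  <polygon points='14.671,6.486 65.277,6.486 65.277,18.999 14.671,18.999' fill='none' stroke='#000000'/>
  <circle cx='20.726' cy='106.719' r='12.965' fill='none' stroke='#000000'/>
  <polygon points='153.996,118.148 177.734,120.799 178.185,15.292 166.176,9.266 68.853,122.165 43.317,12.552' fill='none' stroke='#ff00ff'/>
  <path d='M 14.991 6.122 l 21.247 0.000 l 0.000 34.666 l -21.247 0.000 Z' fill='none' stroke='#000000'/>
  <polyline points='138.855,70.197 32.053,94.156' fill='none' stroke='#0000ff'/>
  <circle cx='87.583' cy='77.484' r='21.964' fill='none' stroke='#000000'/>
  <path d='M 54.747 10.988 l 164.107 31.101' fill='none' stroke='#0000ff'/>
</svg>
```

1 u = 1 mm; y_m = 127.278 − y.

[1] `<polygon>` closed polygon, #ff00ff→score S430 F2555: (198.621,54.617) → (18.716,72.263) → (35.342,61.536) → (175.562,64.424) → (60.663,87.539) → (198.621,54.617) (closed)

[2] `<polygon>` rectangle, #000000→cut S773 F1046: (14.671,120.792) → (65.277,120.792) → (65.277,108.279) → (14.671,108.279) → (14.671,120.792) (closed)

[3] `<circle>` circle, #000000→cut S773 F1046: (33.691,20.559) → (29.894,29.727) → (20.726,33.524) → (11.558,29.727) → (7.761,20.559) → (11.558,11.391) → (20.726,7.594) → (29.894,11.391) → (33.691,20.559) (closed)

[4] `<polygon>` closed polygon, #ff00ff→score S430 F2555: (153.996,9.130) → (177.734,6.479) → (178.185,111.986) → (166.176,118.012) → (68.853,5.113) → (43.317,114.726) → (153.996,9.130) (closed)

[5] `<path>` rectangle, #000000→cut S773 F1046: (14.991,121.156) → (36.238,121.156) → (36.238,86.490) → (14.991,86.490) → (14.991,121.156) (closed)

[6] `<polyline>` line segment, #0000ff→engrave S323 F3372: (138.855,57.081) → (32.053,33.122)

[7] `<circle>` circle, #000000→cut S773 F1046: (109.547,49.794) → (103.114,65.325) → (87.583,71.758) → (72.052,65.325) → (65.619,49.794) → (72.052,34.263) → (87.583,27.830) → (103.114,34.263) → (109.547,49.794) (closed)

[8] `<path>` line segment, #0000ff→engrave S323 F3372: (54.747,116.290) → (218.854,85.189)

G21
G90
G0 X198.621 Y54.617
M3 S430
G1 X18.716 Y72.263 F2555
G1 X35.342 Y61.536
G1 X175.562 Y64.424
G1 X60.663 Y87.539
G1 X198.621 Y54.617
M5
G0 X14.671 Y120.792
M3 S773
G1 X65.277 Y120.792 F1046
G1 X65.277 Y108.279
G1 X14.671 Y108.279
G1 X14.671 Y120.792
M5
G0 X33.691 Y20.559
M3 S773
G1 X29.894 Y29.727 F1046
G1 X20.726 Y33.524
G1 X11.558 Y29.727
G1 X7.761 Y20.559
G1 X11.558 Y11.391
G1 X20.726 Y7.594
G1 X29.894 Y11.391
G1 X33.691 Y20.559
M5
G0 X153.996 Y9.130
M3 S430
G1 X177.734 Y6.479 F2555
G1 X178.185 Y111.986
G1 X166.176 Y118.012
G1 X68.853 Y5.113
G1 X43.317 Y114.726
G1 X153.996 Y9.130
M5
G0 X14.991 Y121.156
M3 S773
G1 X36.238 Y121.156 F1046
G1 X36.238 Y86.490
G1 X14.991 Y86.490
G1 X14.991 Y121.156
M5
G0 X138.855 Y57.081
M3 S323
G1 X32.053 Y33.122 F3372
M5
G0 X109.547 Y49.794
M3 S773
G1 X103.114 Y65.325 F1046
G1 X87.583 Y71.758
G1 X72.052 Y65.325
G1 X65.619 Y49.794
G1 X72.052 Y34.263
G1 X87.583 Y27.830
G1 X103.114 Y34.263
G1 X109.547 Y49.794
M5
G0 X54.747 Y116.290
M3 S323
G1 X218.854 Y85.189 F3372
M5
G0 X0.000 Y0.000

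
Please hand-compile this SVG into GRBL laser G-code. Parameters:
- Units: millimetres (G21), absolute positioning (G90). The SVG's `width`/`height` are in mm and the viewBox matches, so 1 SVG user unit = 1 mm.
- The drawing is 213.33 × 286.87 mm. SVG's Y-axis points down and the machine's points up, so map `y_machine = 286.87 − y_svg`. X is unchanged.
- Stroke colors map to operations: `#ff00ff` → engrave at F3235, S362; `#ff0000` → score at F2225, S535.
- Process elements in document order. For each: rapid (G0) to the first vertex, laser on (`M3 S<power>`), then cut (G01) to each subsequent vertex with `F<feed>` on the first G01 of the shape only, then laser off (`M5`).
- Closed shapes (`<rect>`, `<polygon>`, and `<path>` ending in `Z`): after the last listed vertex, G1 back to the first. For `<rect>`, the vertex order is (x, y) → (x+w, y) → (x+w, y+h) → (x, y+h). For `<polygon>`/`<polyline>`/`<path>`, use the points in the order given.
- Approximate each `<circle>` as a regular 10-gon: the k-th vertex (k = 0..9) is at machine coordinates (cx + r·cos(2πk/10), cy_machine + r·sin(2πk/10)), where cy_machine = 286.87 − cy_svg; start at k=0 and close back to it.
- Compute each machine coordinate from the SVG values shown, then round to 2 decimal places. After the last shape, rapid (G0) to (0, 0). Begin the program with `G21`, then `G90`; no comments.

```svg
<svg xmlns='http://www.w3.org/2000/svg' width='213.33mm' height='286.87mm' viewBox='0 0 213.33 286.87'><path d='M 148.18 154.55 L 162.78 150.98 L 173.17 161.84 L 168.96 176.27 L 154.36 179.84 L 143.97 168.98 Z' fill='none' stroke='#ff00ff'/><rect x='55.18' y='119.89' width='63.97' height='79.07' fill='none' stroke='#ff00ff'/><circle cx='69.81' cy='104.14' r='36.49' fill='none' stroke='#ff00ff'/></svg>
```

G21
G90
G0 X148.18 Y132.32
M3 S362
G01 X162.78 Y135.89 F3235
G01 X173.17 Y125.03
G01 X168.96 Y110.60
G01 X154.36 Y107.03
G01 X143.97 Y117.89
G01 X148.18 Y132.32
M5
G0 X55.18 Y166.98
M3 S362
G01 X119.15 Y166.98 F3235
G01 X119.15 Y87.91
G01 X55.18 Y87.91
G01 X55.18 Y166.98
M5
G0 X106.30 Y182.73
M3 S362
G01 X99.33 Y204.18 F3235
G01 X81.09 Y217.43
G01 X58.53 Y217.43
G01 X40.29 Y204.18
G01 X33.32 Y182.73
G01 X40.29 Y161.28
G01 X58.53 Y148.03
G01 X81.09 Y148.03
G01 X99.33 Y161.28
G01 X106.30 Y182.73
M5
G0 X0.00 Y0.00

1 u = 1 mm; y_m = 286.87 − y.

[1] `<path>` regular polygon, #ff00ff→engrave S362 F3235: (148.18,132.32) → (162.78,135.89) → (173.17,125.03) → (168.96,110.60) → (154.36,107.03) → (143.97,117.89) → (148.18,132.32) (closed)

[2] `<rect>` rectangle, #ff00ff→engrave S362 F3235: (55.18,166.98) → (119.15,166.98) → (119.15,87.91) → (55.18,87.91) → (55.18,166.98) (closed)

[3] `<circle>` circle, #ff00ff→engrave S362 F3235: (106.30,182.73) → (99.33,204.18) → (81.09,217.43) → (58.53,217.43) → (40.29,204.18) → (33.32,182.73) → (40.29,161.28) → (58.53,148.03) → (81.09,148.03) → (99.33,161.28) → (106.30,182.73) (closed)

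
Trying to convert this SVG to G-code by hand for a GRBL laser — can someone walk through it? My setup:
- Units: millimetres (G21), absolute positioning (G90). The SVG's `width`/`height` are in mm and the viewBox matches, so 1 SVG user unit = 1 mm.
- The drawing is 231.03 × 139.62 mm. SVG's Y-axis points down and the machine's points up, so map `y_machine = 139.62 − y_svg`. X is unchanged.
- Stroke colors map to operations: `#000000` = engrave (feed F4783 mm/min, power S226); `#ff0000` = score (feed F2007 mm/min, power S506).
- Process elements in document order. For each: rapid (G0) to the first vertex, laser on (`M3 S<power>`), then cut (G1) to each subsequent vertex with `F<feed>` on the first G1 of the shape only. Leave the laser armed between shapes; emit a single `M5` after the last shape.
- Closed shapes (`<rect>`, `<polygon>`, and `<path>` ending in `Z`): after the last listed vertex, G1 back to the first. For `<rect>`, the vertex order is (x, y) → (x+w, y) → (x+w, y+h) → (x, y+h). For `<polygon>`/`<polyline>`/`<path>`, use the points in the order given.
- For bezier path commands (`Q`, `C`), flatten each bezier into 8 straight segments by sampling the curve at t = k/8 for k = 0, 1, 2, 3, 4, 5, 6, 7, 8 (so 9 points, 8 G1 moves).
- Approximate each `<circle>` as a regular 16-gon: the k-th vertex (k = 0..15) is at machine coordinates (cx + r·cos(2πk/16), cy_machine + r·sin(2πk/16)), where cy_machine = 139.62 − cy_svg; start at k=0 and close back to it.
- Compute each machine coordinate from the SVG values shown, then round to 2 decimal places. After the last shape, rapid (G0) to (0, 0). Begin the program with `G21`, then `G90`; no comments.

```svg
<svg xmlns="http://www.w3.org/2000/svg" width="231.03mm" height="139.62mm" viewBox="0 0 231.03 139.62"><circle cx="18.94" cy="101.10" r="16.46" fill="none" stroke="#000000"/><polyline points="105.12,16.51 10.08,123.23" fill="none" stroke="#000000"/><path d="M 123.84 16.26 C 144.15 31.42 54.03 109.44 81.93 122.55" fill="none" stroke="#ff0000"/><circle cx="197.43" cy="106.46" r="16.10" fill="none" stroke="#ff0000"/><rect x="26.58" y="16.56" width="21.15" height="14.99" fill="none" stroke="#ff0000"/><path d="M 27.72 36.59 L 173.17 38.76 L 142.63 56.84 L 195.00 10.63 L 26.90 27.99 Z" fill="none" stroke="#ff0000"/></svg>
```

G21
G90
G0 X35.40 Y38.52
M3 S226
G1 X34.15 Y44.82 F4783
G1 X30.58 Y50.16
G1 X25.24 Y53.73
G1 X18.94 Y54.98
G1 X12.64 Y53.73
G1 X7.30 Y50.16
G1 X3.73 Y44.82
G1 X2.48 Y38.52
G1 X3.73 Y32.22
G1 X7.30 Y26.88
G1 X12.64 Y23.31
G1 X18.94 Y22.06
G1 X25.24 Y23.31
G1 X30.58 Y26.88
G1 X34.15 Y32.22
G1 X35.40 Y38.52
G0 X105.12 Y123.11
M3 S226
G1 X10.08 Y16.39 F4783
G0 X123.84 Y123.36
M3 S506
G1 X126.73 Y114.98 F2007
G1 X121.94 Y102.20
G1 X112.15 Y86.52
G1 X100.04 Y69.45
G1 X88.29 Y52.46
G1 X79.56 Y37.08
G1 X76.55 Y24.78
G1 X81.93 Y17.07
G0 X213.53 Y33.16
M3 S506
G1 X212.30 Y39.32 F2007
G1 X208.81 Y44.54
G1 X203.59 Y48.03
G1 X197.43 Y49.26
G1 X191.27 Y48.03
G1 X186.05 Y44.54
G1 X182.56 Y39.32
G1 X181.33 Y33.16
G1 X182.56 Y27.00
G1 X186.05 Y21.78
G1 X191.27 Y18.29
G1 X197.43 Y17.06
G1 X203.59 Y18.29
G1 X208.81 Y21.78
G1 X212.30 Y27.00
G1 X213.53 Y33.16
G0 X26.58 Y123.06
M3 S506
G1 X47.73 Y123.06 F2007
G1 X47.73 Y108.07
G1 X26.58 Y108.07
G1 X26.58 Y123.06
G0 X27.72 Y103.03
M3 S506
G1 X173.17 Y100.86 F2007
G1 X142.63 Y82.78
G1 X195.00 Y128.99
G1 X26.90 Y111.63
G1 X27.72 Y103.03
M5
G0 X0.00 Y0.00

Since the viewBox matches the mm dimensions, user units are millimetres directly. The only transform is the Y-flip y_m = 139.62 − y_svg.

Shape 1 is a circle drawn with `<circle>`. Its stroke #000000 means engrave at S226, F4783. After flipping Y the toolpath is (35.40,38.52) → (34.15,44.82) → (30.58,50.16) → (25.24,53.73) → (18.94,54.98) → (12.64,53.73) → (7.30,50.16) → (3.73,44.82) → (2.48,38.52) → (3.73,32.22) → (7.30,26.88) → (12.64,23.31) → (18.94,22.06) → (25.24,23.31) → (30.58,26.88) → (34.15,32.22) → (35.40,38.52), returning to the start.

Shape 2 is a line segment drawn with `<polyline>`. Its stroke #000000 means engrave at S226, F4783. After flipping Y the toolpath is (105.12,123.11) → (10.08,16.39).

Shape 3 is a cubic bezier drawn with `<path>`. Its stroke #ff0000 means score at S506, F2007. After flipping Y the toolpath is (123.84,123.36) → (126.73,114.98) → (121.94,102.20) → (112.15,86.52) → (100.04,69.45) → (88.29,52.46) → (79.56,37.08) → (76.55,24.78) → (81.93,17.07).

Shape 4 is a circle drawn with `<circle>`. Its stroke #ff0000 means score at S506, F2007. After flipping Y the toolpath is (213.53,33.16) → (212.30,39.32) → (208.81,44.54) → (203.59,48.03) → (197.43,49.26) → (191.27,48.03) → (186.05,44.54) → (182.56,39.32) → (181.33,33.16) → (182.56,27.00) → (186.05,21.78) → (191.27,18.29) → (197.43,17.06) → (203.59,18.29) → (208.81,21.78) → (212.30,27.00) → (213.53,33.16), returning to the start.

Shape 5 is a rectangle drawn with `<rect>`. Its stroke #ff0000 means score at S506, F2007. After flipping Y the toolpath is (26.58,123.06) → (47.73,123.06) → (47.73,108.07) → (26.58,108.07) → (26.58,123.06), returning to the start.

Shape 6 is a closed polygon drawn with `<path>`. Its stroke #ff0000 means score at S506, F2007. After flipping Y the toolpath is (27.72,103.03) → (173.17,100.86) → (142.63,82.78) → (195.00,128.99) → (26.90,111.63) → (27.72,103.03), returning to the start.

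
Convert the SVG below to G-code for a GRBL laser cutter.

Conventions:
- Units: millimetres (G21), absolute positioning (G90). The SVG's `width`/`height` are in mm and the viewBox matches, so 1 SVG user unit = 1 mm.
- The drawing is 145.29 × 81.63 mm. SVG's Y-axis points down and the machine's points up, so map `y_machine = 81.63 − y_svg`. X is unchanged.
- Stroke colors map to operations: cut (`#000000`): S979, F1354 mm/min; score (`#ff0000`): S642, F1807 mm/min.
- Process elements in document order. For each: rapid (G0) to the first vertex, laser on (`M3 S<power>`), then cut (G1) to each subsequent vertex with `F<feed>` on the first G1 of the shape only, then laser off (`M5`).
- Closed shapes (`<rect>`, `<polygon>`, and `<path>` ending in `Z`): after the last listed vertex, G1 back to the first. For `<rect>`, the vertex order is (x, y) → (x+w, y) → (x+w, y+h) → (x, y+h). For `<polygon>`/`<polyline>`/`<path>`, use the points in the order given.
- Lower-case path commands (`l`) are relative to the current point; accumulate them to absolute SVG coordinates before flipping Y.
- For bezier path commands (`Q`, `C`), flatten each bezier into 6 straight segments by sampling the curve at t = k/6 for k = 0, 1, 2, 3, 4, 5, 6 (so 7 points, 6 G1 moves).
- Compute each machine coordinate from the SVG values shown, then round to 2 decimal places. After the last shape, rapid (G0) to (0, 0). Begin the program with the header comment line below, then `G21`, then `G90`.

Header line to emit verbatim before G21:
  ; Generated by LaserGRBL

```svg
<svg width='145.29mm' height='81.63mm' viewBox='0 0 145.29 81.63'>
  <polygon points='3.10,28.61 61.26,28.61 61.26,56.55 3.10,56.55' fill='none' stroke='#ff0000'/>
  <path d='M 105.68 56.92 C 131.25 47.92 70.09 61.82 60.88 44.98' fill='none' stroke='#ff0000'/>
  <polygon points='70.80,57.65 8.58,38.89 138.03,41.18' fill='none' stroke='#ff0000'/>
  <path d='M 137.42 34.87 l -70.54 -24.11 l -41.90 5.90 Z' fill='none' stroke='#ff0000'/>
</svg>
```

viewBox `0 0 145.29 81.63` with mm width/height → 1 unit = 1 mm. Flip: y_m = 81.63 − y_svg.

**Shape 1** — `<polygon>` rectangle, stroke `#ff0000` → score (S642, F1807). Machine vertices: (3.10,53.02) → (61.26,53.02) → (61.26,25.08) → (3.10,25.08) → (3.10,53.02). Closed: final G1 returns to the first vertex.

**Shape 2** — `<path>` cubic bezier, stroke `#ff0000` → score (S642, F1807). Control points (SVG): P0=(105.68,56.92), P1=(131.25,47.92), P2=(70.09,61.82), P3=(60.88,44.98); sampled at t=k/6. Machine vertices: (105.68,24.71) → (111.88,27.55) → (107.48,28.06) → (96.32,27.74) → (82.27,28.07) → (69.17,30.54) → (60.88,36.65). Open path.

**Shape 3** — `<polygon>` closed polygon, stroke `#ff0000` → score (S642, F1807). Machine vertices: (70.80,23.98) → (8.58,42.74) → (138.03,40.45) → (70.80,23.98). Closed: final G1 returns to the first vertex.

**Shape 4** — `<path>` closed polygon, stroke `#ff0000` → score (S642, F1807). Machine vertices: (137.42,46.76) → (66.88,70.87) → (24.98,64.97) → (137.42,46.76). Closed: final G1 returns to the first vertex.

; Generated by LaserGRBL
G21
G90
G0 X3.10 Y53.02
M3 S642
G1 X61.26 Y53.02 F1807
G1 X61.26 Y25.08
G1 X3.10 Y25.08
G1 X3.10 Y53.02
M5
G0 X105.68 Y24.71
M3 S642
G1 X111.88 Y27.55 F1807
G1 X107.48 Y28.06
G1 X96.32 Y27.74
G1 X82.27 Y28.07
G1 X69.17 Y30.54
G1 X60.88 Y36.65
M5
G0 X70.80 Y23.98
M3 S642
G1 X8.58 Y42.74 F1807
G1 X138.03 Y40.45
G1 X70.80 Y23.98
M5
G0 X137.42 Y46.76
M3 S642
G1 X66.88 Y70.87 F1807
G1 X24.98 Y64.97
G1 X137.42 Y46.76
M5
G0 X0.00 Y0.00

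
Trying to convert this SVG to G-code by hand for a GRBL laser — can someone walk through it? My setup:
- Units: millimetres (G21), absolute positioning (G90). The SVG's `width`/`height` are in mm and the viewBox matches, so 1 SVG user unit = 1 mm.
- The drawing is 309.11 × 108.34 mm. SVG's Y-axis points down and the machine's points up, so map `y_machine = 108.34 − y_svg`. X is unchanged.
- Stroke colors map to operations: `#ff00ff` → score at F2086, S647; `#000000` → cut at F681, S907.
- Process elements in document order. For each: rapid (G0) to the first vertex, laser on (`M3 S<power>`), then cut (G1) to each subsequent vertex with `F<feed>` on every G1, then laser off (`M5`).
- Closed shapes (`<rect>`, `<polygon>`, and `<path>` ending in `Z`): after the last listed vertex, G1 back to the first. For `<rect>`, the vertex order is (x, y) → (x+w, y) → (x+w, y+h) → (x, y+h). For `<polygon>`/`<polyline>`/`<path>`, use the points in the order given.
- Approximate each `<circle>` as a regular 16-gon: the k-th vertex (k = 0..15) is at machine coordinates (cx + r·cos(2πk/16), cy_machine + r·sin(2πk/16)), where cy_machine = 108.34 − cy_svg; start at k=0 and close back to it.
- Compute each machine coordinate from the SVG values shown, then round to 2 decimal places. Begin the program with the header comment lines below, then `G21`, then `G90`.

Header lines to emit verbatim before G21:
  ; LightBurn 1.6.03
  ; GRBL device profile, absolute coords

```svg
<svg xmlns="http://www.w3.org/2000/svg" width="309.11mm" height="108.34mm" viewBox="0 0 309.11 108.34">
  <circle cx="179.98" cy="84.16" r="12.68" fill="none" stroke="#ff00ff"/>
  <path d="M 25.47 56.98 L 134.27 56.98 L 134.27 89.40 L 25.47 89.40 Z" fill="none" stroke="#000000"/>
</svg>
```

; LightBurn 1.6.03
; GRBL device profile, absolute coords
G21
G90
G0 X192.66 Y24.18
M3 S647
G1 X191.69 Y29.03 F2086
G1 X188.95 Y33.15 F2086
G1 X184.83 Y35.89 F2086
G1 X179.98 Y36.86 F2086
G1 X175.13 Y35.89 F2086
G1 X171.01 Y33.15 F2086
G1 X168.27 Y29.03 F2086
G1 X167.30 Y24.18 F2086
G1 X168.27 Y19.33 F2086
G1 X171.01 Y15.21 F2086
G1 X175.13 Y12.47 F2086
G1 X179.98 Y11.50 F2086
G1 X184.83 Y12.47 F2086
G1 X188.95 Y15.21 F2086
G1 X191.69 Y19.33 F2086
G1 X192.66 Y24.18 F2086
M5
G0 X25.47 Y51.36
M3 S907
G1 X134.27 Y51.36 F681
G1 X134.27 Y18.94 F681
G1 X25.47 Y18.94 F681
G1 X25.47 Y51.36 F681
M5

Since the viewBox matches the mm dimensions, user units are millimetres directly. The only transform is the Y-flip y_m = 108.34 − y_svg.

Shape 1 is a circle drawn with `<circle>`. Its stroke #ff00ff means score at S647, F2086. After flipping Y the toolpath is (192.66,24.18) → (191.69,29.03) → (188.95,33.15) → (184.83,35.89) → (179.98,36.86) → (175.13,35.89) → (171.01,33.15) → (168.27,29.03) → (167.30,24.18) → (168.27,19.33) → (171.01,15.21) → (175.13,12.47) → (179.98,11.50) → (184.83,12.47) → (188.95,15.21) → (191.69,19.33) → (192.66,24.18), returning to the start.

Shape 2 is a rectangle drawn with `<path>`. Its stroke #000000 means cut at S907, F681. After flipping Y the toolpath is (25.47,51.36) → (134.27,51.36) → (134.27,18.94) → (25.47,18.94) → (25.47,51.36), returning to the start.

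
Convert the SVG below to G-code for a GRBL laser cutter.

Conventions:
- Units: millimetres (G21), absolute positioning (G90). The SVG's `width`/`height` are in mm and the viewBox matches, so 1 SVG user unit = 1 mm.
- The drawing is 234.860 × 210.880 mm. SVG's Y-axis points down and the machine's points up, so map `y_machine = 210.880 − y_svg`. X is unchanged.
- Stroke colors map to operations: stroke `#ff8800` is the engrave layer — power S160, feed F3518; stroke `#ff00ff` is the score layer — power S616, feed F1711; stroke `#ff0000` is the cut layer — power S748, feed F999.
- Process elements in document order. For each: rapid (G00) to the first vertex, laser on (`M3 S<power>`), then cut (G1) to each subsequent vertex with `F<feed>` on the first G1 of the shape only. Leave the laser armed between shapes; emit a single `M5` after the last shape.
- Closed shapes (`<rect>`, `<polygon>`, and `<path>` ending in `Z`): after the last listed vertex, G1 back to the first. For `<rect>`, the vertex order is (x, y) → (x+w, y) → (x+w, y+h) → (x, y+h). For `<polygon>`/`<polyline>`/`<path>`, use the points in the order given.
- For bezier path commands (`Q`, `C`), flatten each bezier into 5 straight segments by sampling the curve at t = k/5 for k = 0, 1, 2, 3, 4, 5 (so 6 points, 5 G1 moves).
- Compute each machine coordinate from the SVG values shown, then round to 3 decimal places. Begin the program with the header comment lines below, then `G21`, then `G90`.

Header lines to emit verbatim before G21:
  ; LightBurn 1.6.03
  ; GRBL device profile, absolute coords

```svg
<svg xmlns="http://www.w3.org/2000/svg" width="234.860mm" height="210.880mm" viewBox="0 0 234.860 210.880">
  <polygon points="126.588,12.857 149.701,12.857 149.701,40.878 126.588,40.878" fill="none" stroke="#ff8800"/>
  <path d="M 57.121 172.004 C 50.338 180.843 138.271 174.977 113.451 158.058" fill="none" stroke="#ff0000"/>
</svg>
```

Since the viewBox matches the mm dimensions, user units are millimetres directly. The only transform is the Y-flip y_m = 210.880 − y_svg.

Shape 1 is a rectangle drawn with `<polygon>`. Its stroke #ff8800 means engrave at S160, F3518. After flipping Y the toolpath is (126.588,198.023) → (149.701,198.023) → (149.701,170.002) → (126.588,170.002) → (126.588,198.023), returning to the start.

Shape 2 is a cubic bezier drawn with `<path>`. Its stroke #ff0000 means cut at S748, F999. After flipping Y the toolpath is (57.121,38.876) → (62.757,35.308) → (81.167,35.094) → (102.392,38.058) → (116.472,44.026) → (113.451,52.822).

; LightBurn 1.6.03
; GRBL device profile, absolute coords
G21
G90
G00 X126.588 Y198.023
M3 S160
G1 X149.701 Y198.023 F3518
G1 X149.701 Y170.002
G1 X126.588 Y170.002
G1 X126.588 Y198.023
G00 X57.121 Y38.876
M3 S748
G1 X62.757 Y35.308 F999
G1 X81.167 Y35.094
G1 X102.392 Y38.058
G1 X116.472 Y44.026
G1 X113.451 Y52.822
M5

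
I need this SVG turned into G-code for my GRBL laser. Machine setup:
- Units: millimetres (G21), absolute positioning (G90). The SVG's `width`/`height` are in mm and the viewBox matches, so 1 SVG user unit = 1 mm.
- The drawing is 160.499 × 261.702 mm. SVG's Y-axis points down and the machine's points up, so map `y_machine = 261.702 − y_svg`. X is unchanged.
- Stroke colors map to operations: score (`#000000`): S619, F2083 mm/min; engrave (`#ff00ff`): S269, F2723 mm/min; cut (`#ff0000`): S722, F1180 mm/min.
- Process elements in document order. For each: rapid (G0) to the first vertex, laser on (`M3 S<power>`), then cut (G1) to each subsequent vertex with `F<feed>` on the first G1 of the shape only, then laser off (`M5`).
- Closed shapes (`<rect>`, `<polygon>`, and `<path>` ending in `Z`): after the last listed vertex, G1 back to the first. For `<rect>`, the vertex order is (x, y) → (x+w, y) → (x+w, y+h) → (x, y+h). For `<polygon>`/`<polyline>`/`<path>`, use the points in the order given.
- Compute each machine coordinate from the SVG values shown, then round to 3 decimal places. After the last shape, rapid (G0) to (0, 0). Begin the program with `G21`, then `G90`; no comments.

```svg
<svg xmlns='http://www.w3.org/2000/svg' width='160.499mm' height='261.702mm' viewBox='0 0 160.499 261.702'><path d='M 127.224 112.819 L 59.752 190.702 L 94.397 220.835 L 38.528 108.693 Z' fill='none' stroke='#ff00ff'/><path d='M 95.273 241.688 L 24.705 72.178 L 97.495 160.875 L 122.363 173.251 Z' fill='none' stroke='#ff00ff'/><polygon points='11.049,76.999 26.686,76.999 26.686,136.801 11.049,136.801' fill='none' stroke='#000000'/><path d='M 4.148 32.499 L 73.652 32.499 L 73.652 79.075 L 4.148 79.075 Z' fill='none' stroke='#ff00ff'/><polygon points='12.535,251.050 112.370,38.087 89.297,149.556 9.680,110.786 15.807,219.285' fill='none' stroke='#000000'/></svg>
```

G21
G90
G0 X127.224 Y148.883
M3 S269
G1 X59.752 Y71.000 F2723
G1 X94.397 Y40.867
G1 X38.528 Y153.009
G1 X127.224 Y148.883
M5
G0 X95.273 Y20.014
M3 S269
G1 X24.705 Y189.524 F2723
G1 X97.495 Y100.827
G1 X122.363 Y88.451
G1 X95.273 Y20.014
M5
G0 X11.049 Y184.703
M3 S619
G1 X26.686 Y184.703 F2083
G1 X26.686 Y124.901
G1 X11.049 Y124.901
G1 X11.049 Y184.703
M5
G0 X4.148 Y229.203
M3 S269
G1 X73.652 Y229.203 F2723
G1 X73.652 Y182.627
G1 X4.148 Y182.627
G1 X4.148 Y229.203
M5
G0 X12.535 Y10.652
M3 S619
G1 X112.370 Y223.615 F2083
G1 X89.297 Y112.146
G1 X9.680 Y150.916
G1 X15.807 Y42.417
G1 X12.535 Y10.652
M5
G0 X0.000 Y0.000

Since the viewBox matches the mm dimensions, user units are millimetres directly. The only transform is the Y-flip y_m = 261.702 − y_svg.

Shape 1 is a closed polygon drawn with `<path>`. Its stroke #ff00ff means engrave at S269, F2723. After flipping Y the toolpath is (127.224,148.883) → (59.752,71.000) → (94.397,40.867) → (38.528,153.009) → (127.224,148.883), returning to the start.

Shape 2 is a closed polygon drawn with `<path>`. Its stroke #ff00ff means engrave at S269, F2723. After flipping Y the toolpath is (95.273,20.014) → (24.705,189.524) → (97.495,100.827) → (122.363,88.451) → (95.273,20.014), returning to the start.

Shape 3 is a rectangle drawn with `<polygon>`. Its stroke #000000 means score at S619, F2083. After flipping Y the toolpath is (11.049,184.703) → (26.686,184.703) → (26.686,124.901) → (11.049,124.901) → (11.049,184.703), returning to the start.

Shape 4 is a rectangle drawn with `<path>`. Its stroke #ff00ff means engrave at S269, F2723. After flipping Y the toolpath is (4.148,229.203) → (73.652,229.203) → (73.652,182.627) → (4.148,182.627) → (4.148,229.203), returning to the start.

Shape 5 is a closed polygon drawn with `<polygon>`. Its stroke #000000 means score at S619, F2083. After flipping Y the toolpath is (12.535,10.652) → (112.370,223.615) → (89.297,112.146) → (9.680,150.916) → (15.807,42.417) → (12.535,10.652), returning to the start.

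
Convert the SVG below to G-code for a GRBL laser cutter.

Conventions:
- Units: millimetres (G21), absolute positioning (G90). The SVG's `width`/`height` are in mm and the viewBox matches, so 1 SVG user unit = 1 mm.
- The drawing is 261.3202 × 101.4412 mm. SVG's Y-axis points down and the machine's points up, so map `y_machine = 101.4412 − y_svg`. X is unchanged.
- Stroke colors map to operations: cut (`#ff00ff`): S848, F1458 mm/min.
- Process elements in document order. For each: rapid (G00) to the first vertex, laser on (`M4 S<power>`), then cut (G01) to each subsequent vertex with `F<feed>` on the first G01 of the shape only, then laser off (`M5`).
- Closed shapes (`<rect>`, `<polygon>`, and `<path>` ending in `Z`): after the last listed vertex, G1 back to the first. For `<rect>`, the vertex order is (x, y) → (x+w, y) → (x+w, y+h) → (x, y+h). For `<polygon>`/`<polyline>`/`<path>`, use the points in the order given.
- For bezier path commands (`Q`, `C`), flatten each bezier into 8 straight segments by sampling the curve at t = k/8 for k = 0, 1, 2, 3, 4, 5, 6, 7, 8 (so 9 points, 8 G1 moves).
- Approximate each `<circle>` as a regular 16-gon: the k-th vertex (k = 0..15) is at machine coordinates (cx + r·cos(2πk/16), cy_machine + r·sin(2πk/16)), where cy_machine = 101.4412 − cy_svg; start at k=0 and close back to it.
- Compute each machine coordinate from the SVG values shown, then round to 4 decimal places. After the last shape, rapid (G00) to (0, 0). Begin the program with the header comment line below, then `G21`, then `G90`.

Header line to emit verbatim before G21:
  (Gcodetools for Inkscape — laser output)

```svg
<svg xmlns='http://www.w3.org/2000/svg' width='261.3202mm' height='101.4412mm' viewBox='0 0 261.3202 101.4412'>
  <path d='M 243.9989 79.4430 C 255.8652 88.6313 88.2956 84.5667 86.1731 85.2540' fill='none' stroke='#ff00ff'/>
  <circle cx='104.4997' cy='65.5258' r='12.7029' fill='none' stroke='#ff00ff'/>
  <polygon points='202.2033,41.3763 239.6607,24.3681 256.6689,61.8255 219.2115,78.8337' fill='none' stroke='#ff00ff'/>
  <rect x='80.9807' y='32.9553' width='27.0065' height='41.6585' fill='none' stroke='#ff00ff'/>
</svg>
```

Since the viewBox matches the mm dimensions, user units are millimetres directly. The only transform is the Y-flip y_m = 101.4412 − y_svg.

Shape 1 is a cubic bezier drawn with `<path>`. Its stroke #ff00ff means cut at S848, F1458. After flipping Y the toolpath is (243.9989,21.9982) → (240.7113,19.1387) → (224.6432,17.3106) → (199.8362,16.3030) → (170.3318,15.9048) → (140.1717,15.9052) → (113.3975,16.0930) → (94.0508,16.2574) → (86.1731,16.1872).

Shape 2 is a circle drawn with `<circle>`. Its stroke #ff00ff means cut at S848, F1458. After flipping Y the toolpath is (117.2026,35.9154) → (116.2356,40.7766) → (113.4820,44.8977) → (109.3609,47.6513) → (104.4997,48.6183) → (99.6385,47.6513) → (95.5174,44.8977) → (92.7638,40.7766) → (91.7968,35.9154) → (92.7638,31.0542) → (95.5174,26.9331) → (99.6385,24.1795) → (104.4997,23.2125) → (109.3609,24.1795) → (113.4820,26.9331) → (116.2356,31.0542) → (117.2026,35.9154), returning to the start.

Shape 3 is a regular polygon drawn with `<polygon>`. Its stroke #ff00ff means cut at S848, F1458. After flipping Y the toolpath is (202.2033,60.0649) → (239.6607,77.0731) → (256.6689,39.6157) → (219.2115,22.6075) → (202.2033,60.0649), returning to the start.

Shape 4 is a rectangle drawn with `<rect>`. Its stroke #ff00ff means cut at S848, F1458. After flipping Y the toolpath is (80.9807,68.4859) → (107.9872,68.4859) → (107.9872,26.8274) → (80.9807,26.8274) → (80.9807,68.4859), returning to the start.

(Gcodetools for Inkscape — laser output)
G21
G90
G00 X243.9989 Y21.9982
M4 S848
G01 X240.7113 Y19.1387 F1458
G01 X224.6432 Y17.3106
G01 X199.8362 Y16.3030
G01 X170.3318 Y15.9048
G01 X140.1717 Y15.9052
G01 X113.3975 Y16.0930
G01 X94.0508 Y16.2574
G01 X86.1731 Y16.1872
M5
G00 X117.2026 Y35.9154
M4 S848
G01 X116.2356 Y40.7766 F1458
G01 X113.4820 Y44.8977
G01 X109.3609 Y47.6513
G01 X104.4997 Y48.6183
G01 X99.6385 Y47.6513
G01 X95.5174 Y44.8977
G01 X92.7638 Y40.7766
G01 X91.7968 Y35.9154
G01 X92.7638 Y31.0542
G01 X95.5174 Y26.9331
G01 X99.6385 Y24.1795
G01 X104.4997 Y23.2125
G01 X109.3609 Y24.1795
G01 X113.4820 Y26.9331
G01 X116.2356 Y31.0542
G01 X117.2026 Y35.9154
M5
G00 X202.2033 Y60.0649
M4 S848
G01 X239.6607 Y77.0731 F1458
G01 X256.6689 Y39.6157
G01 X219.2115 Y22.6075
G01 X202.2033 Y60.0649
M5
G00 X80.9807 Y68.4859
M4 S848
G01 X107.9872 Y68.4859 F1458
G01 X107.9872 Y26.8274
G01 X80.9807 Y26.8274
G01 X80.9807 Y68.4859
M5
G00 X0.0000 Y0.0000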